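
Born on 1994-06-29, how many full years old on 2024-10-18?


Birth: 1994-06-29
Reference: 2024-10-18
Year difference: 2024 - 1994 = 30

30 years old


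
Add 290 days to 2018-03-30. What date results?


Start: 2018-03-30, add 290 days
March 2018 has 31 days: 31 - 30 = 1 day to March 31 -> 289 left
April 2018 has 30 days -> 259 left
May 2018 has 31 days -> 228 left
June 2018 has 30 days -> 198 left
July 2018 has 31 days -> 167 left
August 2018 has 31 days -> 136 left
September 2018 has 30 days -> 106 left
October 2018 has 31 days -> 75 left
November 2018 has 30 days -> 45 left
December 2018 has 31 days -> 14 left
January 2019: 14 <= 31 -> lands on January 14

Result: 2019-01-14


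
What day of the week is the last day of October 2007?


October 2007 has 31 days
Anchor: Jan 1, 2007. With p = 2007 - 1 = 2006: (p + p//4 - p//100 + p//400) mod 7 = (2006 + 501 - 20 + 5) mod 7 = 2492 mod 7 = 0 -> Monday (Mon=0 ... Sun=6)
Days before October (Jan-Sep): 273; October 1 index = (0 + 273) mod 7 = 0 -> Monday
Last day offset: 31 - 1 = 30 days
Weekday index = (0 + 30) mod 7 = 2

Wednesday, October 31


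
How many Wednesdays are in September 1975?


September 1975 has 30 days
Anchor: Jan 1, 1975. With p = 1975 - 1 = 1974: (p + p//4 - p//100 + p//400) mod 7 = (1974 + 493 - 19 + 4) mod 7 = 2452 mod 7 = 2 -> Wednesday (Mon=0 ... Sun=6)
Days before September (Jan-Aug): 243; September 1 index = (2 + 243) mod 7 = 0 -> Monday
First Wednesday is September 3
Wednesdays: 3, 10, 17, 24

4 Wednesdays


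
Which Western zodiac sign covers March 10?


Date: March 10
Conventional tropical zodiac dates: Pisces from February 19 onward; Aries starts March 21
March 10 falls within the Pisces range

Pisces


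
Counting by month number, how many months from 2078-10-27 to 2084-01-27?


From October 2078 to January 2084
6 years * 12 = 72 months, minus 9 months = 63

63 months


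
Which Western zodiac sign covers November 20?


Date: November 20
Conventional tropical zodiac dates: Scorpio from October 23 onward; Sagittarius starts November 22
November 20 falls within the Scorpio range

Scorpio


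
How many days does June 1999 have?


June 1999

30 days


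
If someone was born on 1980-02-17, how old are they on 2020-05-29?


Birth: 1980-02-17
Reference: 2020-05-29
Year difference: 2020 - 1980 = 40

40 years old


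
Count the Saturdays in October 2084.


October 2084 has 31 days
Anchor: Jan 1, 2084. With p = 2084 - 1 = 2083: (p + p//4 - p//100 + p//400) mod 7 = (2083 + 520 - 20 + 5) mod 7 = 2588 mod 7 = 5 -> Saturday (Mon=0 ... Sun=6)
Days before October (Jan-Sep): 274; October 1 index = (5 + 274) mod 7 = 6 -> Sunday
First Saturday is October 7
Saturdays: 7, 14, 21, 28

4 Saturdays


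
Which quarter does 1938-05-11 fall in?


Month: May (month 5)
Q1: Jan-Mar, Q2: Apr-Jun, Q3: Jul-Sep, Q4: Oct-Dec

Q2


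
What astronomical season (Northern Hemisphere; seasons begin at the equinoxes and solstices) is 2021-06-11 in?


Date: June 11
Astronomical Spring (approx.; exact equinox/solstice day varies by year): March 20 to June 20
June 11 falls within the Spring window

Spring


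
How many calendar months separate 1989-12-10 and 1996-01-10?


From December 1989 to January 1996
7 years * 12 = 84 months, minus 11 months = 73

73 months


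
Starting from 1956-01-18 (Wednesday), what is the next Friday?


Current: Wednesday
Target: Friday
Days ahead: 2

Next Friday: 1956-01-20


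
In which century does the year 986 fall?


Century = (year - 1) // 100 + 1
= (986 - 1) // 100 + 1
= 985 // 100 + 1
= 9 + 1

10th century


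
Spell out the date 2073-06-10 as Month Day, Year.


ISO 2073-06-10 parses as year=2073, month=06, day=10
Month 6 -> June

June 10, 2073


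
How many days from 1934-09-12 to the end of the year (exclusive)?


Day of year: 255 of 365
Remaining = 365 - 255

110 days


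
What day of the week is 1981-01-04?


Date: January 4, 1981
Anchor: Jan 1, 1981. With p = 1981 - 1 = 1980: (p + p//4 - p//100 + p//400) mod 7 = (1980 + 495 - 19 + 4) mod 7 = 2460 mod 7 = 3 -> Thursday (Mon=0 ... Sun=6)
Days into year = 4 - 1 = 3
Weekday index = (3 + 3) mod 7 = 6

Day of the week: Sunday


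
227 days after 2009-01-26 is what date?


Start: 2009-01-26, add 227 days
January 2009 has 31 days: 31 - 26 = 5 days to January 31 -> 222 left
February 2009 has 28 days -> 194 left
March 2009 has 31 days -> 163 left
April 2009 has 30 days -> 133 left
May 2009 has 31 days -> 102 left
June 2009 has 30 days -> 72 left
July 2009 has 31 days -> 41 left
August 2009 has 31 days -> 10 left
September 2009: 10 <= 30 -> lands on September 10

Result: 2009-09-10


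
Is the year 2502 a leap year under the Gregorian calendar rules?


Gregorian leap year rule: divisible by 4, but not by 100, unless also by 400.
2502 is not divisible by 4 -> not a leap year

No


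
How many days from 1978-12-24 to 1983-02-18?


From 1978-12-24 to 1983-02-18
1978-12-24: days before December = 31 + 28 + 31 + 30 + 31 + 30 + 31 + 31 + 30 + 31 + 30 = 334 (1978 is not a leap year); day of year = 334 + 24 = 358
1983-02-18: days before February = 31; day of year = 31 + 18 = 49
Rest of 1978: 365 - 358 = 7
Full years 1979 (365), 1980 (366), 1981 (365), 1982 (365): 1461
Total = 7 + 1461 + 49 = 1517

1517 days


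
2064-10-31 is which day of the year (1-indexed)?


Date: October 31, 2064
Days in months 1 through 9: 274
Plus 31 days in October

Day of year: 305


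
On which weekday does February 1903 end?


February 1903 has 28 days
Anchor: Jan 1, 1903. With p = 1903 - 1 = 1902: (p + p//4 - p//100 + p//400) mod 7 = (1902 + 475 - 19 + 4) mod 7 = 2362 mod 7 = 3 -> Thursday (Mon=0 ... Sun=6)
Days before February (Jan): 31; February 1 index = (3 + 31) mod 7 = 6 -> Sunday
Last day offset: 28 - 1 = 27 days
Weekday index = (6 + 27) mod 7 = 5

Saturday, February 28


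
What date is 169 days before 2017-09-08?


Start: 2017-09-08, subtract 169 days
Back 8 days from September 8 reaches August 31, 2017 -> 161 left
August 2017 has 31 days -> back to July 31, 2017 -> 130 left
July 2017 has 31 days -> back to June 30, 2017 -> 99 left
June 2017 has 30 days -> back to May 31, 2017 -> 69 left
May 2017 has 31 days -> back to April 30, 2017 -> 38 left
April 2017 has 30 days -> back to March 31, 2017 -> 8 left
March 2017: 31 - 8 = 23 -> lands on March 23

Result: 2017-03-23


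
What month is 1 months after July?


July is month 7
7 + 1 = 8

August


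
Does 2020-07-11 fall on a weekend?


Anchor: Jan 1, 2020. With p = 2020 - 1 = 2019: (p + p//4 - p//100 + p//400) mod 7 = (2019 + 504 - 20 + 5) mod 7 = 2508 mod 7 = 2 -> Wednesday (Mon=0 ... Sun=6)
Day of year: 193; offset = 192
Weekday index = (2 + 192) mod 7 = 5 -> Saturday
Weekend days: Saturday, Sunday

Yes


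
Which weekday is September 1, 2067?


Target: September 1, 2067
Anchor: Jan 1, 2067. With p = 2067 - 1 = 2066: (p + p//4 - p//100 + p//400) mod 7 = (2066 + 516 - 20 + 5) mod 7 = 2567 mod 7 = 5 -> Saturday (Mon=0 ... Sun=6)
Days before September (Jan-Aug): 243 days
Weekday index = (5 + 243) mod 7 = 3

Thursday


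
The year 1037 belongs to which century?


Century = (year - 1) // 100 + 1
= (1037 - 1) // 100 + 1
= 1036 // 100 + 1
= 10 + 1

11th century


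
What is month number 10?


Month 10 of 12

October


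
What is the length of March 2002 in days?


March 2002

31 days


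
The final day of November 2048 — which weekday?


November 2048 has 30 days
Anchor: Jan 1, 2048. With p = 2048 - 1 = 2047: (p + p//4 - p//100 + p//400) mod 7 = (2047 + 511 - 20 + 5) mod 7 = 2543 mod 7 = 2 -> Wednesday (Mon=0 ... Sun=6)
Days before November (Jan-Oct): 305; November 1 index = (2 + 305) mod 7 = 6 -> Sunday
Last day offset: 30 - 1 = 29 days
Weekday index = (6 + 29) mod 7 = 0

Monday, November 30


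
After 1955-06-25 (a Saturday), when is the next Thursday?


Current: Saturday
Target: Thursday
Days ahead: 5

Next Thursday: 1955-06-30


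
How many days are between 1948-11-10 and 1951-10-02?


From 1948-11-10 to 1951-10-02
1948-11-10: days before November = 31 + 29 + 31 + 30 + 31 + 30 + 31 + 31 + 30 + 31 = 305 (1948 is a leap year); day of year = 305 + 10 = 315
1951-10-02: days before October = 31 + 28 + 31 + 30 + 31 + 30 + 31 + 31 + 30 = 273 (1951 is not a leap year); day of year = 273 + 2 = 275
Rest of 1948: 366 - 315 = 51
Full years 1949 (365), 1950 (365): 730
Total = 51 + 730 + 275 = 1056

1056 days


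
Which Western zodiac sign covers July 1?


Date: July 1
Conventional tropical zodiac dates: Cancer from June 21 onward; Leo starts July 23
July 1 falls within the Cancer range

Cancer


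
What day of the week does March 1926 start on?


Target: March 1, 1926
Anchor: Jan 1, 1926. With p = 1926 - 1 = 1925: (p + p//4 - p//100 + p//400) mod 7 = (1925 + 481 - 19 + 4) mod 7 = 2391 mod 7 = 4 -> Friday (Mon=0 ... Sun=6)
Days before March (Jan-Feb): 59 days
Weekday index = (4 + 59) mod 7 = 0

Monday


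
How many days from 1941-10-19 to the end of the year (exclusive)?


Day of year: 292 of 365
Remaining = 365 - 292

73 days


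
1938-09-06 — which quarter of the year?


Month: September (month 9)
Q1: Jan-Mar, Q2: Apr-Jun, Q3: Jul-Sep, Q4: Oct-Dec

Q3


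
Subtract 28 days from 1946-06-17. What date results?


Start: 1946-06-17, subtract 28 days
Back 17 days from June 17 reaches May 31, 1946 -> 11 left
May 1946: 31 - 11 = 20 -> lands on May 20

Result: 1946-05-20


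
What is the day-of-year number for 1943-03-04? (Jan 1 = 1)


Date: March 4, 1943
Days in months 1 through 2: 59
Plus 4 days in March

Day of year: 63


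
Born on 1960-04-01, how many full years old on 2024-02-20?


Birth: 1960-04-01
Reference: 2024-02-20
Year difference: 2024 - 1960 = 64
Birthday not yet reached in 2024, subtract 1

63 years old


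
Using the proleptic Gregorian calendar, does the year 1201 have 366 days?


Gregorian leap year rule: divisible by 4, but not by 100, unless also by 400.
1201 is not divisible by 4 -> not a leap year

No


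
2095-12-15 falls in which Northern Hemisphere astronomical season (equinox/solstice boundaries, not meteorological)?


Date: December 15
Astronomical Autumn (approx.; exact equinox/solstice day varies by year): September 22 to December 20
December 15 falls within the Autumn window

Autumn


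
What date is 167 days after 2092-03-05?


Start: 2092-03-05, add 167 days
March 2092 has 31 days: 31 - 5 = 26 days to March 31 -> 141 left
April 2092 has 30 days -> 111 left
May 2092 has 31 days -> 80 left
June 2092 has 30 days -> 50 left
July 2092 has 31 days -> 19 left
August 2092: 19 <= 31 -> lands on August 19

Result: 2092-08-19


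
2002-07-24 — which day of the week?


Date: July 24, 2002
Anchor: Jan 1, 2002. With p = 2002 - 1 = 2001: (p + p//4 - p//100 + p//400) mod 7 = (2001 + 500 - 20 + 5) mod 7 = 2486 mod 7 = 1 -> Tuesday (Mon=0 ... Sun=6)
Days before July (Jan-Jun): 181; offset = 181 + 24 - 1 = 204
Weekday index = (1 + 204) mod 7 = 2

Day of the week: Wednesday


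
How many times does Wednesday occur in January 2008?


January 2008 has 31 days
Anchor: Jan 1, 2008. With p = 2008 - 1 = 2007: (p + p//4 - p//100 + p//400) mod 7 = (2007 + 501 - 20 + 5) mod 7 = 2493 mod 7 = 1 -> Tuesday (Mon=0 ... Sun=6)
January 1 is the anchor itself -> Tuesday
First Wednesday is January 2
Wednesdays: 2, 9, 16, 23, 30

5 Wednesdays


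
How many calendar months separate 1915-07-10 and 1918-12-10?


From July 1915 to December 1918
3 years * 12 = 36 months, plus 5 months = 41

41 months


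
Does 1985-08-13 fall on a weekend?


Anchor: Jan 1, 1985. With p = 1985 - 1 = 1984: (p + p//4 - p//100 + p//400) mod 7 = (1984 + 496 - 19 + 4) mod 7 = 2465 mod 7 = 1 -> Tuesday (Mon=0 ... Sun=6)
Day of year: 225; offset = 224
Weekday index = (1 + 224) mod 7 = 1 -> Tuesday
Weekend days: Saturday, Sunday

No


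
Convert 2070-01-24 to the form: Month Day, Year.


ISO 2070-01-24 parses as year=2070, month=01, day=24
Month 1 -> January

January 24, 2070


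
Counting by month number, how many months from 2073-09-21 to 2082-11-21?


From September 2073 to November 2082
9 years * 12 = 108 months, plus 2 months = 110

110 months


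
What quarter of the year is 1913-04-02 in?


Month: April (month 4)
Q1: Jan-Mar, Q2: Apr-Jun, Q3: Jul-Sep, Q4: Oct-Dec

Q2


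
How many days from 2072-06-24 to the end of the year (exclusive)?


Day of year: 176 of 366
Remaining = 366 - 176

190 days


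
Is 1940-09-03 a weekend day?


Anchor: Jan 1, 1940. With p = 1940 - 1 = 1939: (p + p//4 - p//100 + p//400) mod 7 = (1939 + 484 - 19 + 4) mod 7 = 2408 mod 7 = 0 -> Monday (Mon=0 ... Sun=6)
Day of year: 247; offset = 246
Weekday index = (0 + 246) mod 7 = 1 -> Tuesday
Weekend days: Saturday, Sunday

No


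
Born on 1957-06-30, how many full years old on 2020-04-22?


Birth: 1957-06-30
Reference: 2020-04-22
Year difference: 2020 - 1957 = 63
Birthday not yet reached in 2020, subtract 1

62 years old


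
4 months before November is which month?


November is month 11
11 - 4 = 7

July


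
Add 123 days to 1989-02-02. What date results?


Start: 1989-02-02, add 123 days
February 1989 has 28 days: 28 - 2 = 26 days to February 28 -> 97 left
March 1989 has 31 days -> 66 left
April 1989 has 30 days -> 36 left
May 1989 has 31 days -> 5 left
June 1989: 5 <= 30 -> lands on June 5

Result: 1989-06-05


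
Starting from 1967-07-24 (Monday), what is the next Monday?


Current: Monday
Target: Monday
Days ahead: 7

Next Monday: 1967-07-31


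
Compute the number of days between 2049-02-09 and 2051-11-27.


From 2049-02-09 to 2051-11-27
2049-02-09: days before February = 31; day of year = 31 + 9 = 40
2051-11-27: days before November = 31 + 28 + 31 + 30 + 31 + 30 + 31 + 31 + 30 + 31 = 304 (2051 is not a leap year); day of year = 304 + 27 = 331
Rest of 2049: 365 - 40 = 325
Full years 2050 (365): 365
Total = 325 + 365 + 331 = 1021

1021 days


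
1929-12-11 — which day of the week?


Date: December 11, 1929
Anchor: Jan 1, 1929. With p = 1929 - 1 = 1928: (p + p//4 - p//100 + p//400) mod 7 = (1928 + 482 - 19 + 4) mod 7 = 2395 mod 7 = 1 -> Tuesday (Mon=0 ... Sun=6)
Days before December (Jan-Nov): 334; offset = 334 + 11 - 1 = 344
Weekday index = (1 + 344) mod 7 = 2

Day of the week: Wednesday


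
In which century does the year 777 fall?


Century = (year - 1) // 100 + 1
= (777 - 1) // 100 + 1
= 776 // 100 + 1
= 7 + 1

8th century


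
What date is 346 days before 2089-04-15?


Start: 2089-04-15, subtract 346 days
Back 15 days from April 15 reaches March 31, 2089 -> 331 left
March 2089 has 31 days -> back to February 28, 2089 -> 300 left
February 2089 has 28 days -> back to January 31, 2089 -> 272 left
January 2089 has 31 days -> back to December 31, 2088 -> 241 left
December 2088 has 31 days -> back to November 30, 2088 -> 210 left
November 2088 has 30 days -> back to October 31, 2088 -> 180 left
October 2088 has 31 days -> back to September 30, 2088 -> 149 left
September 2088 has 30 days -> back to August 31, 2088 -> 119 left
August 2088 has 31 days -> back to July 31, 2088 -> 88 left
July 2088 has 31 days -> back to June 30, 2088 -> 57 left
June 2088 has 30 days -> back to May 31, 2088 -> 27 left
May 2088: 31 - 27 = 4 -> lands on May 4

Result: 2088-05-04


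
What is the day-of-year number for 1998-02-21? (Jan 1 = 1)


Date: February 21, 1998
Days in months 1 through 1: 31
Plus 21 days in February

Day of year: 52


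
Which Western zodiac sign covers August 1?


Date: August 1
Conventional tropical zodiac dates: Leo from July 23 onward; Virgo starts August 23
August 1 falls within the Leo range

Leo


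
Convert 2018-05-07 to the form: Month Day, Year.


ISO 2018-05-07 parses as year=2018, month=05, day=07
Month 5 -> May

May 7, 2018


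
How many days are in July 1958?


July 1958

31 days


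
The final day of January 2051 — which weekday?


January 2051 has 31 days
Anchor: Jan 1, 2051. With p = 2051 - 1 = 2050: (p + p//4 - p//100 + p//400) mod 7 = (2050 + 512 - 20 + 5) mod 7 = 2547 mod 7 = 6 -> Sunday (Mon=0 ... Sun=6)
January 1 is the anchor itself -> Sunday
Last day offset: 31 - 1 = 30 days
Weekday index = (6 + 30) mod 7 = 1

Tuesday, January 31


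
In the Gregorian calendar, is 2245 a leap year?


Gregorian leap year rule: divisible by 4, but not by 100, unless also by 400.
2245 is not divisible by 4 -> not a leap year

No


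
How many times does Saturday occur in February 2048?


February 2048 has 29 days
Anchor: Jan 1, 2048. With p = 2048 - 1 = 2047: (p + p//4 - p//100 + p//400) mod 7 = (2047 + 511 - 20 + 5) mod 7 = 2543 mod 7 = 2 -> Wednesday (Mon=0 ... Sun=6)
Days before February (Jan): 31; February 1 index = (2 + 31) mod 7 = 5 -> Saturday
First Saturday is February 1
Saturdays: 1, 8, 15, 22, 29

5 Saturdays


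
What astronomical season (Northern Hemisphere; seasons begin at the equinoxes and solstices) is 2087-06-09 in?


Date: June 9
Astronomical Spring (approx.; exact equinox/solstice day varies by year): March 20 to June 20
June 9 falls within the Spring window

Spring


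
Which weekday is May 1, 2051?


Target: May 1, 2051
Anchor: Jan 1, 2051. With p = 2051 - 1 = 2050: (p + p//4 - p//100 + p//400) mod 7 = (2050 + 512 - 20 + 5) mod 7 = 2547 mod 7 = 6 -> Sunday (Mon=0 ... Sun=6)
Days before May (Jan-Apr): 120 days
Weekday index = (6 + 120) mod 7 = 0

Monday


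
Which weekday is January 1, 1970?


Target: January 1, 1970
Anchor: Jan 1, 1970. With p = 1970 - 1 = 1969: (p + p//4 - p//100 + p//400) mod 7 = (1969 + 492 - 19 + 4) mod 7 = 2446 mod 7 = 3 -> Thursday (Mon=0 ... Sun=6)
Offset from anchor: 0 days
Weekday index = (3 + 0) mod 7 = 3

Thursday


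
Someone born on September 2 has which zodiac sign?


Date: September 2
Conventional tropical zodiac dates: Virgo from August 23 onward; Libra starts September 23
September 2 falls within the Virgo range

Virgo


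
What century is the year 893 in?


Century = (year - 1) // 100 + 1
= (893 - 1) // 100 + 1
= 892 // 100 + 1
= 8 + 1

9th century


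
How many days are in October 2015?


October 2015

31 days


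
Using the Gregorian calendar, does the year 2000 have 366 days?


Gregorian leap year rule: divisible by 4, but not by 100, unless also by 400.
2000 is divisible by 400 -> leap year

Yes


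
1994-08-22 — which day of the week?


Date: August 22, 1994
Anchor: Jan 1, 1994. With p = 1994 - 1 = 1993: (p + p//4 - p//100 + p//400) mod 7 = (1993 + 498 - 19 + 4) mod 7 = 2476 mod 7 = 5 -> Saturday (Mon=0 ... Sun=6)
Days before August (Jan-Jul): 212; offset = 212 + 22 - 1 = 233
Weekday index = (5 + 233) mod 7 = 0

Day of the week: Monday


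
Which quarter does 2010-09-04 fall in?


Month: September (month 9)
Q1: Jan-Mar, Q2: Apr-Jun, Q3: Jul-Sep, Q4: Oct-Dec

Q3


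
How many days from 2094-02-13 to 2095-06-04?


From 2094-02-13 to 2095-06-04
2094-02-13: days before February = 31; day of year = 31 + 13 = 44
2095-06-04: days before June = 31 + 28 + 31 + 30 + 31 = 151 (2095 is not a leap year); day of year = 151 + 4 = 155
Rest of 2094: 365 - 44 = 321
Total = 321 + 155 = 476

476 days


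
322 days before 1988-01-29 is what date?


Start: 1988-01-29, subtract 322 days
Back 29 days from January 29 reaches December 31, 1987 -> 293 left
December 1987 has 31 days -> back to November 30, 1987 -> 262 left
November 1987 has 30 days -> back to October 31, 1987 -> 232 left
October 1987 has 31 days -> back to September 30, 1987 -> 201 left
September 1987 has 30 days -> back to August 31, 1987 -> 171 left
August 1987 has 31 days -> back to July 31, 1987 -> 140 left
July 1987 has 31 days -> back to June 30, 1987 -> 109 left
June 1987 has 30 days -> back to May 31, 1987 -> 79 left
May 1987 has 31 days -> back to April 30, 1987 -> 48 left
April 1987 has 30 days -> back to March 31, 1987 -> 18 left
March 1987: 31 - 18 = 13 -> lands on March 13

Result: 1987-03-13


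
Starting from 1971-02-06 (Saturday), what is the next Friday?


Current: Saturday
Target: Friday
Days ahead: 6

Next Friday: 1971-02-12


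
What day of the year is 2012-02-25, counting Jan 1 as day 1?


Date: February 25, 2012
Days in months 1 through 1: 31
Plus 25 days in February

Day of year: 56


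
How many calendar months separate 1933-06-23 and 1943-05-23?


From June 1933 to May 1943
10 years * 12 = 120 months, minus 1 month = 119

119 months


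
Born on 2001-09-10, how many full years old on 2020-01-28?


Birth: 2001-09-10
Reference: 2020-01-28
Year difference: 2020 - 2001 = 19
Birthday not yet reached in 2020, subtract 1

18 years old


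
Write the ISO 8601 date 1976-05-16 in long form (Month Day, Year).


ISO 1976-05-16 parses as year=1976, month=05, day=16
Month 5 -> May

May 16, 1976


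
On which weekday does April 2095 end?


April 2095 has 30 days
Anchor: Jan 1, 2095. With p = 2095 - 1 = 2094: (p + p//4 - p//100 + p//400) mod 7 = (2094 + 523 - 20 + 5) mod 7 = 2602 mod 7 = 5 -> Saturday (Mon=0 ... Sun=6)
Days before April (Jan-Mar): 90; April 1 index = (5 + 90) mod 7 = 4 -> Friday
Last day offset: 30 - 1 = 29 days
Weekday index = (4 + 29) mod 7 = 5

Saturday, April 30


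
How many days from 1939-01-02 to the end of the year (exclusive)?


Day of year: 2 of 365
Remaining = 365 - 2

363 days


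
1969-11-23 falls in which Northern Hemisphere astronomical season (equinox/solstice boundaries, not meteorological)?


Date: November 23
Astronomical Autumn (approx.; exact equinox/solstice day varies by year): September 22 to December 20
November 23 falls within the Autumn window

Autumn


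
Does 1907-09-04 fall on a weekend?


Anchor: Jan 1, 1907. With p = 1907 - 1 = 1906: (p + p//4 - p//100 + p//400) mod 7 = (1906 + 476 - 19 + 4) mod 7 = 2367 mod 7 = 1 -> Tuesday (Mon=0 ... Sun=6)
Day of year: 247; offset = 246
Weekday index = (1 + 246) mod 7 = 2 -> Wednesday
Weekend days: Saturday, Sunday

No


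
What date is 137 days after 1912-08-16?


Start: 1912-08-16, add 137 days
August 1912 has 31 days: 31 - 16 = 15 days to August 31 -> 122 left
September 1912 has 30 days -> 92 left
October 1912 has 31 days -> 61 left
November 1912 has 30 days -> 31 left
December 1912: 31 <= 31 -> lands on December 31

Result: 1912-12-31


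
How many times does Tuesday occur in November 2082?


November 2082 has 30 days
Anchor: Jan 1, 2082. With p = 2082 - 1 = 2081: (p + p//4 - p//100 + p//400) mod 7 = (2081 + 520 - 20 + 5) mod 7 = 2586 mod 7 = 3 -> Thursday (Mon=0 ... Sun=6)
Days before November (Jan-Oct): 304; November 1 index = (3 + 304) mod 7 = 6 -> Sunday
First Tuesday is November 3
Tuesdays: 3, 10, 17, 24

4 Tuesdays


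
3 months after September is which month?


September is month 9
9 + 3 = 12

December


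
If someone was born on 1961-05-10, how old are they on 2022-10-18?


Birth: 1961-05-10
Reference: 2022-10-18
Year difference: 2022 - 1961 = 61

61 years old


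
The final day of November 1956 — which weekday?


November 1956 has 30 days
Anchor: Jan 1, 1956. With p = 1956 - 1 = 1955: (p + p//4 - p//100 + p//400) mod 7 = (1955 + 488 - 19 + 4) mod 7 = 2428 mod 7 = 6 -> Sunday (Mon=0 ... Sun=6)
Days before November (Jan-Oct): 305; November 1 index = (6 + 305) mod 7 = 3 -> Thursday
Last day offset: 30 - 1 = 29 days
Weekday index = (3 + 29) mod 7 = 4

Friday, November 30


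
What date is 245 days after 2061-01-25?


Start: 2061-01-25, add 245 days
January 2061 has 31 days: 31 - 25 = 6 days to January 31 -> 239 left
February 2061 has 28 days -> 211 left
March 2061 has 31 days -> 180 left
April 2061 has 30 days -> 150 left
May 2061 has 31 days -> 119 left
June 2061 has 30 days -> 89 left
July 2061 has 31 days -> 58 left
August 2061 has 31 days -> 27 left
September 2061: 27 <= 30 -> lands on September 27

Result: 2061-09-27


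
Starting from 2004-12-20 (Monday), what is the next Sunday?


Current: Monday
Target: Sunday
Days ahead: 6

Next Sunday: 2004-12-26


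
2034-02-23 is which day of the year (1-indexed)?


Date: February 23, 2034
Days in months 1 through 1: 31
Plus 23 days in February

Day of year: 54


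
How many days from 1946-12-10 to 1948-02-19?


From 1946-12-10 to 1948-02-19
1946-12-10: days before December = 31 + 28 + 31 + 30 + 31 + 30 + 31 + 31 + 30 + 31 + 30 = 334 (1946 is not a leap year); day of year = 334 + 10 = 344
1948-02-19: days before February = 31; day of year = 31 + 19 = 50
Rest of 1946: 365 - 344 = 21
Full years 1947 (365): 365
Total = 21 + 365 + 50 = 436

436 days


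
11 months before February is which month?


February is month 2
2 - 11 = -9; wrap: -9 + 12 = 3

March


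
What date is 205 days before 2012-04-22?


Start: 2012-04-22, subtract 205 days
Back 22 days from April 22 reaches March 31, 2012 -> 183 left
March 2012 has 31 days -> back to February 29, 2012 -> 152 left
February 2012 has 29 days -> back to January 31, 2012 -> 123 left
January 2012 has 31 days -> back to December 31, 2011 -> 92 left
December 2011 has 31 days -> back to November 30, 2011 -> 61 left
November 2011 has 30 days -> back to October 31, 2011 -> 31 left
October 2011 has 31 days -> back to September 30, 2011 -> 0 left
September 2011: 30 - 0 = 30 -> lands on September 30

Result: 2011-09-30


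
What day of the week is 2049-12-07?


Date: December 7, 2049
Anchor: Jan 1, 2049. With p = 2049 - 1 = 2048: (p + p//4 - p//100 + p//400) mod 7 = (2048 + 512 - 20 + 5) mod 7 = 2545 mod 7 = 4 -> Friday (Mon=0 ... Sun=6)
Days before December (Jan-Nov): 334; offset = 334 + 7 - 1 = 340
Weekday index = (4 + 340) mod 7 = 1

Day of the week: Tuesday


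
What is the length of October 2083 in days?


October 2083

31 days


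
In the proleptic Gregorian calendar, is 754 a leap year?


Gregorian leap year rule: divisible by 4, but not by 100, unless also by 400.
754 is not divisible by 4 -> not a leap year

No


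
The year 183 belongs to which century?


Century = (year - 1) // 100 + 1
= (183 - 1) // 100 + 1
= 182 // 100 + 1
= 1 + 1

2nd century


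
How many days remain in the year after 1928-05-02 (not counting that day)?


Day of year: 123 of 366
Remaining = 366 - 123

243 days


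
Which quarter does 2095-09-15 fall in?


Month: September (month 9)
Q1: Jan-Mar, Q2: Apr-Jun, Q3: Jul-Sep, Q4: Oct-Dec

Q3


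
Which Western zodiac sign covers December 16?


Date: December 16
Conventional tropical zodiac dates: Sagittarius from November 22 onward; Capricorn starts December 22
December 16 falls within the Sagittarius range

Sagittarius


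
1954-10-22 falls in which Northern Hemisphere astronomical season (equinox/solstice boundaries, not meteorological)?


Date: October 22
Astronomical Autumn (approx.; exact equinox/solstice day varies by year): September 22 to December 20
October 22 falls within the Autumn window

Autumn


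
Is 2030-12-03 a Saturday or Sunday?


Anchor: Jan 1, 2030. With p = 2030 - 1 = 2029: (p + p//4 - p//100 + p//400) mod 7 = (2029 + 507 - 20 + 5) mod 7 = 2521 mod 7 = 1 -> Tuesday (Mon=0 ... Sun=6)
Day of year: 337; offset = 336
Weekday index = (1 + 336) mod 7 = 1 -> Tuesday
Weekend days: Saturday, Sunday

No


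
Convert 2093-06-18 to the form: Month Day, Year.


ISO 2093-06-18 parses as year=2093, month=06, day=18
Month 6 -> June

June 18, 2093


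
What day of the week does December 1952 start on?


Target: December 1, 1952
Anchor: Jan 1, 1952. With p = 1952 - 1 = 1951: (p + p//4 - p//100 + p//400) mod 7 = (1951 + 487 - 19 + 4) mod 7 = 2423 mod 7 = 1 -> Tuesday (Mon=0 ... Sun=6)
Days before December (Jan-Nov): 335 days
Weekday index = (1 + 335) mod 7 = 0

Monday


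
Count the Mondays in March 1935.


March 1935 has 31 days
Anchor: Jan 1, 1935. With p = 1935 - 1 = 1934: (p + p//4 - p//100 + p//400) mod 7 = (1934 + 483 - 19 + 4) mod 7 = 2402 mod 7 = 1 -> Tuesday (Mon=0 ... Sun=6)
Days before March (Jan-Feb): 59; March 1 index = (1 + 59) mod 7 = 4 -> Friday
First Monday is March 4
Mondays: 4, 11, 18, 25

4 Mondays


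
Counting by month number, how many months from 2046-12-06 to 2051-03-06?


From December 2046 to March 2051
5 years * 12 = 60 months, minus 9 months = 51

51 months


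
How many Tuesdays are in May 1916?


May 1916 has 31 days
Anchor: Jan 1, 1916. With p = 1916 - 1 = 1915: (p + p//4 - p//100 + p//400) mod 7 = (1915 + 478 - 19 + 4) mod 7 = 2378 mod 7 = 5 -> Saturday (Mon=0 ... Sun=6)
Days before May (Jan-Apr): 121; May 1 index = (5 + 121) mod 7 = 0 -> Monday
First Tuesday is May 2
Tuesdays: 2, 9, 16, 23, 30

5 Tuesdays


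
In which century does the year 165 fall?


Century = (year - 1) // 100 + 1
= (165 - 1) // 100 + 1
= 164 // 100 + 1
= 1 + 1

2nd century


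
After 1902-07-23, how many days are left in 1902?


Day of year: 204 of 365
Remaining = 365 - 204

161 days


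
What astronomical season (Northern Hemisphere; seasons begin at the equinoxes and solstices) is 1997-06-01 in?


Date: June 1
Astronomical Spring (approx.; exact equinox/solstice day varies by year): March 20 to June 20
June 1 falls within the Spring window

Spring


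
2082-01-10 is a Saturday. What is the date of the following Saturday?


Current: Saturday
Target: Saturday
Days ahead: 7

Next Saturday: 2082-01-17


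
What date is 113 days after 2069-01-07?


Start: 2069-01-07, add 113 days
January 2069 has 31 days: 31 - 7 = 24 days to January 31 -> 89 left
February 2069 has 28 days -> 61 left
March 2069 has 31 days -> 30 left
April 2069: 30 <= 30 -> lands on April 30

Result: 2069-04-30


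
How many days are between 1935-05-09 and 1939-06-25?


From 1935-05-09 to 1939-06-25
1935-05-09: days before May = 31 + 28 + 31 + 30 = 120 (1935 is not a leap year); day of year = 120 + 9 = 129
1939-06-25: days before June = 31 + 28 + 31 + 30 + 31 = 151 (1939 is not a leap year); day of year = 151 + 25 = 176
Rest of 1935: 365 - 129 = 236
Full years 1936 (366), 1937 (365), 1938 (365): 1096
Total = 236 + 1096 + 176 = 1508

1508 days


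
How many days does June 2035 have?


June 2035

30 days


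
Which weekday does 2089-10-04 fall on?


Date: October 4, 2089
Anchor: Jan 1, 2089. With p = 2089 - 1 = 2088: (p + p//4 - p//100 + p//400) mod 7 = (2088 + 522 - 20 + 5) mod 7 = 2595 mod 7 = 5 -> Saturday (Mon=0 ... Sun=6)
Days before October (Jan-Sep): 273; offset = 273 + 4 - 1 = 276
Weekday index = (5 + 276) mod 7 = 1

Day of the week: Tuesday


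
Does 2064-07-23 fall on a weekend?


Anchor: Jan 1, 2064. With p = 2064 - 1 = 2063: (p + p//4 - p//100 + p//400) mod 7 = (2063 + 515 - 20 + 5) mod 7 = 2563 mod 7 = 1 -> Tuesday (Mon=0 ... Sun=6)
Day of year: 205; offset = 204
Weekday index = (1 + 204) mod 7 = 2 -> Wednesday
Weekend days: Saturday, Sunday

No


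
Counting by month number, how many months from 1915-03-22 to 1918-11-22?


From March 1915 to November 1918
3 years * 12 = 36 months, plus 8 months = 44

44 months


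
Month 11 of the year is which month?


Month 11 of 12

November


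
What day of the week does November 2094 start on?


Target: November 1, 2094
Anchor: Jan 1, 2094. With p = 2094 - 1 = 2093: (p + p//4 - p//100 + p//400) mod 7 = (2093 + 523 - 20 + 5) mod 7 = 2601 mod 7 = 4 -> Friday (Mon=0 ... Sun=6)
Days before November (Jan-Oct): 304 days
Weekday index = (4 + 304) mod 7 = 0

Monday


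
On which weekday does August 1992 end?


August 1992 has 31 days
Anchor: Jan 1, 1992. With p = 1992 - 1 = 1991: (p + p//4 - p//100 + p//400) mod 7 = (1991 + 497 - 19 + 4) mod 7 = 2473 mod 7 = 2 -> Wednesday (Mon=0 ... Sun=6)
Days before August (Jan-Jul): 213; August 1 index = (2 + 213) mod 7 = 5 -> Saturday
Last day offset: 31 - 1 = 30 days
Weekday index = (5 + 30) mod 7 = 0

Monday, August 31


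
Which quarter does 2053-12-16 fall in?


Month: December (month 12)
Q1: Jan-Mar, Q2: Apr-Jun, Q3: Jul-Sep, Q4: Oct-Dec

Q4


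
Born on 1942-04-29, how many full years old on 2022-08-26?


Birth: 1942-04-29
Reference: 2022-08-26
Year difference: 2022 - 1942 = 80

80 years old


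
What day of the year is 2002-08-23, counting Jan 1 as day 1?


Date: August 23, 2002
Days in months 1 through 7: 212
Plus 23 days in August

Day of year: 235


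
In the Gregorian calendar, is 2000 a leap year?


Gregorian leap year rule: divisible by 4, but not by 100, unless also by 400.
2000 is divisible by 400 -> leap year

Yes


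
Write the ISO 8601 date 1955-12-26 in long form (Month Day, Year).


ISO 1955-12-26 parses as year=1955, month=12, day=26
Month 12 -> December

December 26, 1955


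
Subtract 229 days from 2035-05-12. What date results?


Start: 2035-05-12, subtract 229 days
Back 12 days from May 12 reaches April 30, 2035 -> 217 left
April 2035 has 30 days -> back to March 31, 2035 -> 187 left
March 2035 has 31 days -> back to February 28, 2035 -> 156 left
February 2035 has 28 days -> back to January 31, 2035 -> 128 left
January 2035 has 31 days -> back to December 31, 2034 -> 97 left
December 2034 has 31 days -> back to November 30, 2034 -> 66 left
November 2034 has 30 days -> back to October 31, 2034 -> 36 left
October 2034 has 31 days -> back to September 30, 2034 -> 5 left
September 2034: 30 - 5 = 25 -> lands on September 25

Result: 2034-09-25


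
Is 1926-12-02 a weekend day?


Anchor: Jan 1, 1926. With p = 1926 - 1 = 1925: (p + p//4 - p//100 + p//400) mod 7 = (1925 + 481 - 19 + 4) mod 7 = 2391 mod 7 = 4 -> Friday (Mon=0 ... Sun=6)
Day of year: 336; offset = 335
Weekday index = (4 + 335) mod 7 = 3 -> Thursday
Weekend days: Saturday, Sunday

No


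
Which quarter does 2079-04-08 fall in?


Month: April (month 4)
Q1: Jan-Mar, Q2: Apr-Jun, Q3: Jul-Sep, Q4: Oct-Dec

Q2


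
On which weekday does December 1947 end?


December 1947 has 31 days
Anchor: Jan 1, 1947. With p = 1947 - 1 = 1946: (p + p//4 - p//100 + p//400) mod 7 = (1946 + 486 - 19 + 4) mod 7 = 2417 mod 7 = 2 -> Wednesday (Mon=0 ... Sun=6)
Days before December (Jan-Nov): 334; December 1 index = (2 + 334) mod 7 = 0 -> Monday
Last day offset: 31 - 1 = 30 days
Weekday index = (0 + 30) mod 7 = 2

Wednesday, December 31


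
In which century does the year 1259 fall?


Century = (year - 1) // 100 + 1
= (1259 - 1) // 100 + 1
= 1258 // 100 + 1
= 12 + 1

13th century


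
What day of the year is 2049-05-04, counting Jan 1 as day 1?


Date: May 4, 2049
Days in months 1 through 4: 120
Plus 4 days in May

Day of year: 124


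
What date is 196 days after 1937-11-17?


Start: 1937-11-17, add 196 days
November 1937 has 30 days: 30 - 17 = 13 days to November 30 -> 183 left
December 1937 has 31 days -> 152 left
January 1938 has 31 days -> 121 left
February 1938 has 28 days -> 93 left
March 1938 has 31 days -> 62 left
April 1938 has 30 days -> 32 left
May 1938 has 31 days -> 1 left
June 1938: 1 <= 30 -> lands on June 1

Result: 1938-06-01


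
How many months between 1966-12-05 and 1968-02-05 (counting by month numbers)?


From December 1966 to February 1968
2 years * 12 = 24 months, minus 10 months = 14

14 months


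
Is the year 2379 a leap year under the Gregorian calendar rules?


Gregorian leap year rule: divisible by 4, but not by 100, unless also by 400.
2379 is not divisible by 4 -> not a leap year

No


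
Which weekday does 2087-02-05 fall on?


Date: February 5, 2087
Anchor: Jan 1, 2087. With p = 2087 - 1 = 2086: (p + p//4 - p//100 + p//400) mod 7 = (2086 + 521 - 20 + 5) mod 7 = 2592 mod 7 = 2 -> Wednesday (Mon=0 ... Sun=6)
Days before February (Jan): 31; offset = 31 + 5 - 1 = 35
Weekday index = (2 + 35) mod 7 = 2

Day of the week: Wednesday


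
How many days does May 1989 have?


May 1989

31 days


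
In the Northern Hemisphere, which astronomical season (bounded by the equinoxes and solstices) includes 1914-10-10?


Date: October 10
Astronomical Autumn (approx.; exact equinox/solstice day varies by year): September 22 to December 20
October 10 falls within the Autumn window

Autumn


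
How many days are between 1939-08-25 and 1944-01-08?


From 1939-08-25 to 1944-01-08
1939-08-25: days before August = 31 + 28 + 31 + 30 + 31 + 30 + 31 = 212 (1939 is not a leap year); day of year = 212 + 25 = 237
1944-01-08: day of year = 8
Rest of 1939: 365 - 237 = 128
Full years 1940 (366), 1941 (365), 1942 (365), 1943 (365): 1461
Total = 128 + 1461 + 8 = 1597

1597 days


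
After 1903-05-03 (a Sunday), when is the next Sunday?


Current: Sunday
Target: Sunday
Days ahead: 7

Next Sunday: 1903-05-10


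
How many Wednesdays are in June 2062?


June 2062 has 30 days
Anchor: Jan 1, 2062. With p = 2062 - 1 = 2061: (p + p//4 - p//100 + p//400) mod 7 = (2061 + 515 - 20 + 5) mod 7 = 2561 mod 7 = 6 -> Sunday (Mon=0 ... Sun=6)
Days before June (Jan-May): 151; June 1 index = (6 + 151) mod 7 = 3 -> Thursday
First Wednesday is June 7
Wednesdays: 7, 14, 21, 28

4 Wednesdays


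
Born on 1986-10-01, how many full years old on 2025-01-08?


Birth: 1986-10-01
Reference: 2025-01-08
Year difference: 2025 - 1986 = 39
Birthday not yet reached in 2025, subtract 1

38 years old


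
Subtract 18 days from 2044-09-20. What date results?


Start: 2044-09-20, subtract 18 days
20 - 18 = 2 stays within September 2044

Result: 2044-09-02


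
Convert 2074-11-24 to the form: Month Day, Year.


ISO 2074-11-24 parses as year=2074, month=11, day=24
Month 11 -> November

November 24, 2074


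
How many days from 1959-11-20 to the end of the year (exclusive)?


Day of year: 324 of 365
Remaining = 365 - 324

41 days


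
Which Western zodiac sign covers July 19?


Date: July 19
Conventional tropical zodiac dates: Cancer from June 21 onward; Leo starts July 23
July 19 falls within the Cancer range

Cancer


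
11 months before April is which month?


April is month 4
4 - 11 = -7; wrap: -7 + 12 = 5

May


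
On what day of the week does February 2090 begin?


Target: February 1, 2090
Anchor: Jan 1, 2090. With p = 2090 - 1 = 2089: (p + p//4 - p//100 + p//400) mod 7 = (2089 + 522 - 20 + 5) mod 7 = 2596 mod 7 = 6 -> Sunday (Mon=0 ... Sun=6)
Days before February (Jan): 31 days
Weekday index = (6 + 31) mod 7 = 2

Wednesday


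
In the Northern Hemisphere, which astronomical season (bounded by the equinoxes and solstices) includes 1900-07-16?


Date: July 16
Astronomical Summer (approx.; exact equinox/solstice day varies by year): June 21 to September 21
July 16 falls within the Summer window

Summer


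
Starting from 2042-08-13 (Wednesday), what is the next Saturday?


Current: Wednesday
Target: Saturday
Days ahead: 3

Next Saturday: 2042-08-16


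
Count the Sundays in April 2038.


April 2038 has 30 days
Anchor: Jan 1, 2038. With p = 2038 - 1 = 2037: (p + p//4 - p//100 + p//400) mod 7 = (2037 + 509 - 20 + 5) mod 7 = 2531 mod 7 = 4 -> Friday (Mon=0 ... Sun=6)
Days before April (Jan-Mar): 90; April 1 index = (4 + 90) mod 7 = 3 -> Thursday
First Sunday is April 4
Sundays: 4, 11, 18, 25

4 Sundays


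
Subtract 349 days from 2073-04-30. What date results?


Start: 2073-04-30, subtract 349 days
Back 30 days from April 30 reaches March 31, 2073 -> 319 left
March 2073 has 31 days -> back to February 28, 2073 -> 288 left
February 2073 has 28 days -> back to January 31, 2073 -> 260 left
January 2073 has 31 days -> back to December 31, 2072 -> 229 left
December 2072 has 31 days -> back to November 30, 2072 -> 198 left
November 2072 has 30 days -> back to October 31, 2072 -> 168 left
October 2072 has 31 days -> back to September 30, 2072 -> 137 left
September 2072 has 30 days -> back to August 31, 2072 -> 107 left
August 2072 has 31 days -> back to July 31, 2072 -> 76 left
July 2072 has 31 days -> back to June 30, 2072 -> 45 left
June 2072 has 30 days -> back to May 31, 2072 -> 15 left
May 2072: 31 - 15 = 16 -> lands on May 16

Result: 2072-05-16
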